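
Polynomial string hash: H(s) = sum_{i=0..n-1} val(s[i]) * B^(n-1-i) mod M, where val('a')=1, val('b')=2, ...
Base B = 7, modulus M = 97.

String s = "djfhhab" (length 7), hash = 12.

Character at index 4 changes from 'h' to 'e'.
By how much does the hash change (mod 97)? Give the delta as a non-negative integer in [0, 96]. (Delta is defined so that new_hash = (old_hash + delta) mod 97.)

Delta formula: (val(new) - val(old)) * B^(n-1-k) mod M
  val('e') - val('h') = 5 - 8 = -3
  B^(n-1-k) = 7^2 mod 97 = 49
  Delta = -3 * 49 mod 97 = 47

Answer: 47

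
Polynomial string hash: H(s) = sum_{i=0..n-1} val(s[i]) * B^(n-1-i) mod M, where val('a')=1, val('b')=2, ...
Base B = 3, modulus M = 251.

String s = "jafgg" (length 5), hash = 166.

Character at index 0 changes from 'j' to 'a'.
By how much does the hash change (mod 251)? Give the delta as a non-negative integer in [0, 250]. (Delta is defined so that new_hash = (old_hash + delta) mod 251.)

Answer: 24

Derivation:
Delta formula: (val(new) - val(old)) * B^(n-1-k) mod M
  val('a') - val('j') = 1 - 10 = -9
  B^(n-1-k) = 3^4 mod 251 = 81
  Delta = -9 * 81 mod 251 = 24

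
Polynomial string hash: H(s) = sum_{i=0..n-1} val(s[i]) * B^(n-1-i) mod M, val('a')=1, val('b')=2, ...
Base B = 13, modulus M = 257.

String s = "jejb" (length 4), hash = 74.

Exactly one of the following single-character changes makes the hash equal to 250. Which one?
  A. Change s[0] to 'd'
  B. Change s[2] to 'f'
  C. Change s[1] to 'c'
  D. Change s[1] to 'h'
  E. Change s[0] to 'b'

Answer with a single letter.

Option A: s[0]='j'->'d', delta=(4-10)*13^3 mod 257 = 182, hash=74+182 mod 257 = 256
Option B: s[2]='j'->'f', delta=(6-10)*13^1 mod 257 = 205, hash=74+205 mod 257 = 22
Option C: s[1]='e'->'c', delta=(3-5)*13^2 mod 257 = 176, hash=74+176 mod 257 = 250 <-- target
Option D: s[1]='e'->'h', delta=(8-5)*13^2 mod 257 = 250, hash=74+250 mod 257 = 67
Option E: s[0]='j'->'b', delta=(2-10)*13^3 mod 257 = 157, hash=74+157 mod 257 = 231

Answer: C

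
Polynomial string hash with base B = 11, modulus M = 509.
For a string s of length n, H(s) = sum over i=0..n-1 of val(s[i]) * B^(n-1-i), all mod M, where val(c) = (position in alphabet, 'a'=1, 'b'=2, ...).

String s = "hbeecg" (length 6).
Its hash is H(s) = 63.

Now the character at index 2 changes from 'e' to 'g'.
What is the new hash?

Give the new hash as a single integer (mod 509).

Answer: 180

Derivation:
val('e') = 5, val('g') = 7
Position k = 2, exponent = n-1-k = 3
B^3 mod M = 11^3 mod 509 = 313
Delta = (7 - 5) * 313 mod 509 = 117
New hash = (63 + 117) mod 509 = 180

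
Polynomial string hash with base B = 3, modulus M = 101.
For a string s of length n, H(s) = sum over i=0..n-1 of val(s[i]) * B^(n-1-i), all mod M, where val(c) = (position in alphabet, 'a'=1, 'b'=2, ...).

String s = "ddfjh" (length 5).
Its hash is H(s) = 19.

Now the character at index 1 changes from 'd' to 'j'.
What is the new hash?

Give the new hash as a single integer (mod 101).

val('d') = 4, val('j') = 10
Position k = 1, exponent = n-1-k = 3
B^3 mod M = 3^3 mod 101 = 27
Delta = (10 - 4) * 27 mod 101 = 61
New hash = (19 + 61) mod 101 = 80

Answer: 80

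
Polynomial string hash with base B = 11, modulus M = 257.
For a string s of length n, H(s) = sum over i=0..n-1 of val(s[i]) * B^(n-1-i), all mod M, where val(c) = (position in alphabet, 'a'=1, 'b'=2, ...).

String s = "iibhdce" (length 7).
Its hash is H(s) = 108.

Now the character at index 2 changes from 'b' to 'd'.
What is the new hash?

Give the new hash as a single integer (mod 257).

Answer: 92

Derivation:
val('b') = 2, val('d') = 4
Position k = 2, exponent = n-1-k = 4
B^4 mod M = 11^4 mod 257 = 249
Delta = (4 - 2) * 249 mod 257 = 241
New hash = (108 + 241) mod 257 = 92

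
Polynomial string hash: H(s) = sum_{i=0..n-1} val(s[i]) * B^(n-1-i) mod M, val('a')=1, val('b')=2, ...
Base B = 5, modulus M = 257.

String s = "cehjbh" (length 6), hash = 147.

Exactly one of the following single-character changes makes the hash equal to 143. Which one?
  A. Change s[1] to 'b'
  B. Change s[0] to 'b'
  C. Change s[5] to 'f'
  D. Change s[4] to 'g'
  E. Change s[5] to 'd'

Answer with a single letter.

Option A: s[1]='e'->'b', delta=(2-5)*5^4 mod 257 = 181, hash=147+181 mod 257 = 71
Option B: s[0]='c'->'b', delta=(2-3)*5^5 mod 257 = 216, hash=147+216 mod 257 = 106
Option C: s[5]='h'->'f', delta=(6-8)*5^0 mod 257 = 255, hash=147+255 mod 257 = 145
Option D: s[4]='b'->'g', delta=(7-2)*5^1 mod 257 = 25, hash=147+25 mod 257 = 172
Option E: s[5]='h'->'d', delta=(4-8)*5^0 mod 257 = 253, hash=147+253 mod 257 = 143 <-- target

Answer: E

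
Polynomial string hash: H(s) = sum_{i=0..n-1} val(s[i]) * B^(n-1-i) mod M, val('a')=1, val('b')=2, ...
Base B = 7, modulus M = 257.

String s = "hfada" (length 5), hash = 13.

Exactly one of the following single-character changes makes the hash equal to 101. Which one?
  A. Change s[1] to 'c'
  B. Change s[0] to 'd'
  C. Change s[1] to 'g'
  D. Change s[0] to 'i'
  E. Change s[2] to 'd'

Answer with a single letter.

Answer: D

Derivation:
Option A: s[1]='f'->'c', delta=(3-6)*7^3 mod 257 = 256, hash=13+256 mod 257 = 12
Option B: s[0]='h'->'d', delta=(4-8)*7^4 mod 257 = 162, hash=13+162 mod 257 = 175
Option C: s[1]='f'->'g', delta=(7-6)*7^3 mod 257 = 86, hash=13+86 mod 257 = 99
Option D: s[0]='h'->'i', delta=(9-8)*7^4 mod 257 = 88, hash=13+88 mod 257 = 101 <-- target
Option E: s[2]='a'->'d', delta=(4-1)*7^2 mod 257 = 147, hash=13+147 mod 257 = 160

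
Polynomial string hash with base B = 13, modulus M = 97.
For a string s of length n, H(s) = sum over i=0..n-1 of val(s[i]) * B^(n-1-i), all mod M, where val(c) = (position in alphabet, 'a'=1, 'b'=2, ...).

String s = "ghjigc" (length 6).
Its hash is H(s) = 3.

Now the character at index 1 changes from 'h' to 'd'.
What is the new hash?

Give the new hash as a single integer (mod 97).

val('h') = 8, val('d') = 4
Position k = 1, exponent = n-1-k = 4
B^4 mod M = 13^4 mod 97 = 43
Delta = (4 - 8) * 43 mod 97 = 22
New hash = (3 + 22) mod 97 = 25

Answer: 25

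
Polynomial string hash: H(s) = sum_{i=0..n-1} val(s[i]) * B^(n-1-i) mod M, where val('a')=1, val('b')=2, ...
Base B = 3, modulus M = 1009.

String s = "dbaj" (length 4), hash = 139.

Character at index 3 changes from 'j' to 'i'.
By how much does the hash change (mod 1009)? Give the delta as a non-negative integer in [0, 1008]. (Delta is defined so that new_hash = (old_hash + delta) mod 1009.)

Answer: 1008

Derivation:
Delta formula: (val(new) - val(old)) * B^(n-1-k) mod M
  val('i') - val('j') = 9 - 10 = -1
  B^(n-1-k) = 3^0 mod 1009 = 1
  Delta = -1 * 1 mod 1009 = 1008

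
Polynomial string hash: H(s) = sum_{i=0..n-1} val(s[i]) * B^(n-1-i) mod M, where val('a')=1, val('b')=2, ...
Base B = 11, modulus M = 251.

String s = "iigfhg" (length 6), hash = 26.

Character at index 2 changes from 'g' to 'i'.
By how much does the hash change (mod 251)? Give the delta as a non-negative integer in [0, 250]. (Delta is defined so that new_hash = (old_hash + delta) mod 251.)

Delta formula: (val(new) - val(old)) * B^(n-1-k) mod M
  val('i') - val('g') = 9 - 7 = 2
  B^(n-1-k) = 11^3 mod 251 = 76
  Delta = 2 * 76 mod 251 = 152

Answer: 152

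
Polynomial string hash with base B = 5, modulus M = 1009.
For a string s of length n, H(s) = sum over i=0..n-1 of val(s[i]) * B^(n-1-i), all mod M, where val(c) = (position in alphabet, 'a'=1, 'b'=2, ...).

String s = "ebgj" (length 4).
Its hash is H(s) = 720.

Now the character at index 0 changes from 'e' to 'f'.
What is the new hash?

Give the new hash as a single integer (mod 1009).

val('e') = 5, val('f') = 6
Position k = 0, exponent = n-1-k = 3
B^3 mod M = 5^3 mod 1009 = 125
Delta = (6 - 5) * 125 mod 1009 = 125
New hash = (720 + 125) mod 1009 = 845

Answer: 845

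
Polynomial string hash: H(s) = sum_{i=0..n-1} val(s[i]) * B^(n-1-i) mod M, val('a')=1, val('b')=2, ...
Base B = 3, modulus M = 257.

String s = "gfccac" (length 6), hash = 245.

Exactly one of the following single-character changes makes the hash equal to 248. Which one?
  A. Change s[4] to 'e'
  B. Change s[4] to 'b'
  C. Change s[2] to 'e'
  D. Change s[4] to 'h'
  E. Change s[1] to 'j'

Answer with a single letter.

Option A: s[4]='a'->'e', delta=(5-1)*3^1 mod 257 = 12, hash=245+12 mod 257 = 0
Option B: s[4]='a'->'b', delta=(2-1)*3^1 mod 257 = 3, hash=245+3 mod 257 = 248 <-- target
Option C: s[2]='c'->'e', delta=(5-3)*3^3 mod 257 = 54, hash=245+54 mod 257 = 42
Option D: s[4]='a'->'h', delta=(8-1)*3^1 mod 257 = 21, hash=245+21 mod 257 = 9
Option E: s[1]='f'->'j', delta=(10-6)*3^4 mod 257 = 67, hash=245+67 mod 257 = 55

Answer: B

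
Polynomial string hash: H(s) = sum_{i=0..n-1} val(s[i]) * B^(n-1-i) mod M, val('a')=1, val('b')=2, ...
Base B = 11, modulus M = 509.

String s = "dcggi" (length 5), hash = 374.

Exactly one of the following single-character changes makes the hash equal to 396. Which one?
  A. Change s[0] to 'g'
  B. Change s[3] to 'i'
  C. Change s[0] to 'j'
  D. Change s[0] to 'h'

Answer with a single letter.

Option A: s[0]='d'->'g', delta=(7-4)*11^4 mod 509 = 149, hash=374+149 mod 509 = 14
Option B: s[3]='g'->'i', delta=(9-7)*11^1 mod 509 = 22, hash=374+22 mod 509 = 396 <-- target
Option C: s[0]='d'->'j', delta=(10-4)*11^4 mod 509 = 298, hash=374+298 mod 509 = 163
Option D: s[0]='d'->'h', delta=(8-4)*11^4 mod 509 = 29, hash=374+29 mod 509 = 403

Answer: B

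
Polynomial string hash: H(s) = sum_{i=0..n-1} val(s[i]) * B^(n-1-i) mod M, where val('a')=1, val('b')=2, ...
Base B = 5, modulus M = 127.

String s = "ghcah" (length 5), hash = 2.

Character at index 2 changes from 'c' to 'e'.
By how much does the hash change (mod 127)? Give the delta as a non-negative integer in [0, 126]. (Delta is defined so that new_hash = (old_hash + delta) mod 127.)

Delta formula: (val(new) - val(old)) * B^(n-1-k) mod M
  val('e') - val('c') = 5 - 3 = 2
  B^(n-1-k) = 5^2 mod 127 = 25
  Delta = 2 * 25 mod 127 = 50

Answer: 50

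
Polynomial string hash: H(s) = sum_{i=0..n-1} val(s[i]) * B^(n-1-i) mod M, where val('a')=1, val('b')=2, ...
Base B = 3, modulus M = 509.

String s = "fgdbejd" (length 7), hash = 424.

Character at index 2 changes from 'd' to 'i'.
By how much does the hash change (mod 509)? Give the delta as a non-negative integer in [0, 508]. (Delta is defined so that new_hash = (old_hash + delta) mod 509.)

Answer: 405

Derivation:
Delta formula: (val(new) - val(old)) * B^(n-1-k) mod M
  val('i') - val('d') = 9 - 4 = 5
  B^(n-1-k) = 3^4 mod 509 = 81
  Delta = 5 * 81 mod 509 = 405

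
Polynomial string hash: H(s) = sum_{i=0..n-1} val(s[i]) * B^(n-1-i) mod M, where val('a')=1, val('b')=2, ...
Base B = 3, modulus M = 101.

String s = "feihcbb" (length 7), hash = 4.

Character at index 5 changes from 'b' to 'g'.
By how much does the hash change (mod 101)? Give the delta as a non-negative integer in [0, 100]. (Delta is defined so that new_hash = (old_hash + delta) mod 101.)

Answer: 15

Derivation:
Delta formula: (val(new) - val(old)) * B^(n-1-k) mod M
  val('g') - val('b') = 7 - 2 = 5
  B^(n-1-k) = 3^1 mod 101 = 3
  Delta = 5 * 3 mod 101 = 15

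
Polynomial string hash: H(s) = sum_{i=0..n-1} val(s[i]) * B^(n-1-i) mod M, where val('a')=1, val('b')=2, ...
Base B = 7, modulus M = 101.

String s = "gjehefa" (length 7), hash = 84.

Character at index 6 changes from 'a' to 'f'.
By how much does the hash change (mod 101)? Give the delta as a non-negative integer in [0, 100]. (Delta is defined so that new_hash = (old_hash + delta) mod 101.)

Delta formula: (val(new) - val(old)) * B^(n-1-k) mod M
  val('f') - val('a') = 6 - 1 = 5
  B^(n-1-k) = 7^0 mod 101 = 1
  Delta = 5 * 1 mod 101 = 5

Answer: 5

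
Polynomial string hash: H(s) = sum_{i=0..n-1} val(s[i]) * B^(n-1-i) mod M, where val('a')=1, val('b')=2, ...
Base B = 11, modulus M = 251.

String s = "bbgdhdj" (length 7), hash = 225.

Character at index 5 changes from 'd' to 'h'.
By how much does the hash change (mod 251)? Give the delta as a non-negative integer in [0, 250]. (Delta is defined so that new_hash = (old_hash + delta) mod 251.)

Answer: 44

Derivation:
Delta formula: (val(new) - val(old)) * B^(n-1-k) mod M
  val('h') - val('d') = 8 - 4 = 4
  B^(n-1-k) = 11^1 mod 251 = 11
  Delta = 4 * 11 mod 251 = 44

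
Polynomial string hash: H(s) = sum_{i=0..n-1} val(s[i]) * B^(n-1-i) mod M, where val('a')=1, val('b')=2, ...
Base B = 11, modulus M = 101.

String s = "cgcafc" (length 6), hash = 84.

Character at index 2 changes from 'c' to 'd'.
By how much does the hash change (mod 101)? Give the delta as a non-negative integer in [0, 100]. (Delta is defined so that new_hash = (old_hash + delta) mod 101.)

Answer: 18

Derivation:
Delta formula: (val(new) - val(old)) * B^(n-1-k) mod M
  val('d') - val('c') = 4 - 3 = 1
  B^(n-1-k) = 11^3 mod 101 = 18
  Delta = 1 * 18 mod 101 = 18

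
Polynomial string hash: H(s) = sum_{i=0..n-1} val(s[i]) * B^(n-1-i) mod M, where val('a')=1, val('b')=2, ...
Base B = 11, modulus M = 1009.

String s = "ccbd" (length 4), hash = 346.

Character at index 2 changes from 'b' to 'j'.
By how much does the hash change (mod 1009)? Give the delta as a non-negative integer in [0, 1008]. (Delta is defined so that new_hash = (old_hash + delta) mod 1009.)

Answer: 88

Derivation:
Delta formula: (val(new) - val(old)) * B^(n-1-k) mod M
  val('j') - val('b') = 10 - 2 = 8
  B^(n-1-k) = 11^1 mod 1009 = 11
  Delta = 8 * 11 mod 1009 = 88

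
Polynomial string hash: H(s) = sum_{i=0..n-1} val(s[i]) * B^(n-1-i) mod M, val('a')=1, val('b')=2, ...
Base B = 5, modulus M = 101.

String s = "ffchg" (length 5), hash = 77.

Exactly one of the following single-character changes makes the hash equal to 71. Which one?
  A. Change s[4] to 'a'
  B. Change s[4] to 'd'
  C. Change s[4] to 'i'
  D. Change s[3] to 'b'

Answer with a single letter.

Option A: s[4]='g'->'a', delta=(1-7)*5^0 mod 101 = 95, hash=77+95 mod 101 = 71 <-- target
Option B: s[4]='g'->'d', delta=(4-7)*5^0 mod 101 = 98, hash=77+98 mod 101 = 74
Option C: s[4]='g'->'i', delta=(9-7)*5^0 mod 101 = 2, hash=77+2 mod 101 = 79
Option D: s[3]='h'->'b', delta=(2-8)*5^1 mod 101 = 71, hash=77+71 mod 101 = 47

Answer: A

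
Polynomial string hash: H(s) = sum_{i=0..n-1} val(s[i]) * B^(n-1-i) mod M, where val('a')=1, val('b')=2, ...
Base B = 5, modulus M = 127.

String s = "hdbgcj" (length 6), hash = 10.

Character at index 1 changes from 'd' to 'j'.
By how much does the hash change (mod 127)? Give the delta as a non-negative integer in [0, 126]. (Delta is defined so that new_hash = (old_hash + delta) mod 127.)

Answer: 67

Derivation:
Delta formula: (val(new) - val(old)) * B^(n-1-k) mod M
  val('j') - val('d') = 10 - 4 = 6
  B^(n-1-k) = 5^4 mod 127 = 117
  Delta = 6 * 117 mod 127 = 67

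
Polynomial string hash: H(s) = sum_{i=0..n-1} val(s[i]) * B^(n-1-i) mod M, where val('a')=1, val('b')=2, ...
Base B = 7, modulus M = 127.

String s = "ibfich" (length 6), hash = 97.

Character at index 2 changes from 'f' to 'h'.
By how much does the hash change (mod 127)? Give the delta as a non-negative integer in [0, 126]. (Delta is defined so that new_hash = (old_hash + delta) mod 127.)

Answer: 51

Derivation:
Delta formula: (val(new) - val(old)) * B^(n-1-k) mod M
  val('h') - val('f') = 8 - 6 = 2
  B^(n-1-k) = 7^3 mod 127 = 89
  Delta = 2 * 89 mod 127 = 51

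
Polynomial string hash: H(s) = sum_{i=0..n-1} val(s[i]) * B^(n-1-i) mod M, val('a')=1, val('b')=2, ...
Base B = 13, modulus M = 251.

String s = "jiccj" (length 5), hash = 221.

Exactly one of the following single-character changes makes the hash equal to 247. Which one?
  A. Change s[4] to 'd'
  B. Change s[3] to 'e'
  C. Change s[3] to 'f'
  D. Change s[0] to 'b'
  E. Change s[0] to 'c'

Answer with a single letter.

Answer: B

Derivation:
Option A: s[4]='j'->'d', delta=(4-10)*13^0 mod 251 = 245, hash=221+245 mod 251 = 215
Option B: s[3]='c'->'e', delta=(5-3)*13^1 mod 251 = 26, hash=221+26 mod 251 = 247 <-- target
Option C: s[3]='c'->'f', delta=(6-3)*13^1 mod 251 = 39, hash=221+39 mod 251 = 9
Option D: s[0]='j'->'b', delta=(2-10)*13^4 mod 251 = 173, hash=221+173 mod 251 = 143
Option E: s[0]='j'->'c', delta=(3-10)*13^4 mod 251 = 120, hash=221+120 mod 251 = 90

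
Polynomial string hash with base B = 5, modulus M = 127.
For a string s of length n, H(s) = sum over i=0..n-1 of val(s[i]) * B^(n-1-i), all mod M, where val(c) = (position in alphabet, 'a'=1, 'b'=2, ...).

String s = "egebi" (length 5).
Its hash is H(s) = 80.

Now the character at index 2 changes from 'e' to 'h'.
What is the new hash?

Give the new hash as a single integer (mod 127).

val('e') = 5, val('h') = 8
Position k = 2, exponent = n-1-k = 2
B^2 mod M = 5^2 mod 127 = 25
Delta = (8 - 5) * 25 mod 127 = 75
New hash = (80 + 75) mod 127 = 28

Answer: 28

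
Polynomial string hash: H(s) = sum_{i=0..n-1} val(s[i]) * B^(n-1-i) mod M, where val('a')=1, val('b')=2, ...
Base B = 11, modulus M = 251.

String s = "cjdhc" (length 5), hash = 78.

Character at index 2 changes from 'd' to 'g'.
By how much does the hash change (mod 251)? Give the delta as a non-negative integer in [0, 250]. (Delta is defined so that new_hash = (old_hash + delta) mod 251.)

Answer: 112

Derivation:
Delta formula: (val(new) - val(old)) * B^(n-1-k) mod M
  val('g') - val('d') = 7 - 4 = 3
  B^(n-1-k) = 11^2 mod 251 = 121
  Delta = 3 * 121 mod 251 = 112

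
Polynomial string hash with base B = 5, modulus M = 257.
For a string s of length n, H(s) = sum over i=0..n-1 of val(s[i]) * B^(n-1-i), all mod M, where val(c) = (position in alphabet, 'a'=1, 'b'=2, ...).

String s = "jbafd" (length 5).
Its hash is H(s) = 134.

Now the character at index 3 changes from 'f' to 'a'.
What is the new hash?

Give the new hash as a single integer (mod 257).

val('f') = 6, val('a') = 1
Position k = 3, exponent = n-1-k = 1
B^1 mod M = 5^1 mod 257 = 5
Delta = (1 - 6) * 5 mod 257 = 232
New hash = (134 + 232) mod 257 = 109

Answer: 109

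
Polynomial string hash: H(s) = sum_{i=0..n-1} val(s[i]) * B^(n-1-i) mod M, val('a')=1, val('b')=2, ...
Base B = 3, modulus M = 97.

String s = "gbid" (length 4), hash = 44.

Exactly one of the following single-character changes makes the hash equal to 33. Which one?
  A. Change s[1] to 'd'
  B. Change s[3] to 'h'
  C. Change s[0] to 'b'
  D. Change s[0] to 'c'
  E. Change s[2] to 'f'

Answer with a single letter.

Answer: D

Derivation:
Option A: s[1]='b'->'d', delta=(4-2)*3^2 mod 97 = 18, hash=44+18 mod 97 = 62
Option B: s[3]='d'->'h', delta=(8-4)*3^0 mod 97 = 4, hash=44+4 mod 97 = 48
Option C: s[0]='g'->'b', delta=(2-7)*3^3 mod 97 = 59, hash=44+59 mod 97 = 6
Option D: s[0]='g'->'c', delta=(3-7)*3^3 mod 97 = 86, hash=44+86 mod 97 = 33 <-- target
Option E: s[2]='i'->'f', delta=(6-9)*3^1 mod 97 = 88, hash=44+88 mod 97 = 35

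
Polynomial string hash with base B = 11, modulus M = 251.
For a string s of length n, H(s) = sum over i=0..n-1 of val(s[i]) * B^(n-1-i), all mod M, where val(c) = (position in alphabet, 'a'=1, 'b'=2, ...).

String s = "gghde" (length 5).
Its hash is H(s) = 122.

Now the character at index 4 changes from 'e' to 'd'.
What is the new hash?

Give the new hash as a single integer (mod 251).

val('e') = 5, val('d') = 4
Position k = 4, exponent = n-1-k = 0
B^0 mod M = 11^0 mod 251 = 1
Delta = (4 - 5) * 1 mod 251 = 250
New hash = (122 + 250) mod 251 = 121

Answer: 121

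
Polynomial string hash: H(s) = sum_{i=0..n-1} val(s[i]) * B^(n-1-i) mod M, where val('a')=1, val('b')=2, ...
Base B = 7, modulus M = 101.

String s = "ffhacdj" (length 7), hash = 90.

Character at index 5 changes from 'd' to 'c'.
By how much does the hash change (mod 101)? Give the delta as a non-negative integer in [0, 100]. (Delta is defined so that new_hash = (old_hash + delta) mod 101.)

Answer: 94

Derivation:
Delta formula: (val(new) - val(old)) * B^(n-1-k) mod M
  val('c') - val('d') = 3 - 4 = -1
  B^(n-1-k) = 7^1 mod 101 = 7
  Delta = -1 * 7 mod 101 = 94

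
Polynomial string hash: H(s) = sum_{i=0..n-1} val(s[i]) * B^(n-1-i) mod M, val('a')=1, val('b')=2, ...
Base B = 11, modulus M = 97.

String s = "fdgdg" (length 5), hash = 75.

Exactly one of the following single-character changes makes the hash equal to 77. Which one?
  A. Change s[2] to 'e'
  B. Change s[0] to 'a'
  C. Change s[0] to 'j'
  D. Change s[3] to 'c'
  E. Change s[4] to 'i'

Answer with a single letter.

Answer: E

Derivation:
Option A: s[2]='g'->'e', delta=(5-7)*11^2 mod 97 = 49, hash=75+49 mod 97 = 27
Option B: s[0]='f'->'a', delta=(1-6)*11^4 mod 97 = 30, hash=75+30 mod 97 = 8
Option C: s[0]='f'->'j', delta=(10-6)*11^4 mod 97 = 73, hash=75+73 mod 97 = 51
Option D: s[3]='d'->'c', delta=(3-4)*11^1 mod 97 = 86, hash=75+86 mod 97 = 64
Option E: s[4]='g'->'i', delta=(9-7)*11^0 mod 97 = 2, hash=75+2 mod 97 = 77 <-- target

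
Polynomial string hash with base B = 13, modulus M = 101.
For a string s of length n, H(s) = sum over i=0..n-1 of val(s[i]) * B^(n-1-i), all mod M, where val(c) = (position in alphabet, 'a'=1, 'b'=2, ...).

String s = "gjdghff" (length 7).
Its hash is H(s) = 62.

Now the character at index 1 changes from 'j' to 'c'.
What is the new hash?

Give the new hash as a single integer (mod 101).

val('j') = 10, val('c') = 3
Position k = 1, exponent = n-1-k = 5
B^5 mod M = 13^5 mod 101 = 17
Delta = (3 - 10) * 17 mod 101 = 83
New hash = (62 + 83) mod 101 = 44

Answer: 44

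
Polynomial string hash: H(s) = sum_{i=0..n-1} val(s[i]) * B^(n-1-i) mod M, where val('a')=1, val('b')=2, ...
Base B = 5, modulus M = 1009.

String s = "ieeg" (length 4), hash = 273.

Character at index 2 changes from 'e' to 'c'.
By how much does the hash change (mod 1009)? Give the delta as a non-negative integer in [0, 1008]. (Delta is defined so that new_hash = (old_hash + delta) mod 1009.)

Delta formula: (val(new) - val(old)) * B^(n-1-k) mod M
  val('c') - val('e') = 3 - 5 = -2
  B^(n-1-k) = 5^1 mod 1009 = 5
  Delta = -2 * 5 mod 1009 = 999

Answer: 999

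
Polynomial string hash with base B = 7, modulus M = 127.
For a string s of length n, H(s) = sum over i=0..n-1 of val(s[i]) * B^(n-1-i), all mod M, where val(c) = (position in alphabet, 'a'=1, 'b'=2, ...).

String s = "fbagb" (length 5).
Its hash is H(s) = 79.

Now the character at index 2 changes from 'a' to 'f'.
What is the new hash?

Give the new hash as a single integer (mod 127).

val('a') = 1, val('f') = 6
Position k = 2, exponent = n-1-k = 2
B^2 mod M = 7^2 mod 127 = 49
Delta = (6 - 1) * 49 mod 127 = 118
New hash = (79 + 118) mod 127 = 70

Answer: 70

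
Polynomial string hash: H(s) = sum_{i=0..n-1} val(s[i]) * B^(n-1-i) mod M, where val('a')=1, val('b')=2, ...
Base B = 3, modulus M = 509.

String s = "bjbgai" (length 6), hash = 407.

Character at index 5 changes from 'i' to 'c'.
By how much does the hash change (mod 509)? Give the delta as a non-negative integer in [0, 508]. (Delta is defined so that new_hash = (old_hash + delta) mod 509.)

Delta formula: (val(new) - val(old)) * B^(n-1-k) mod M
  val('c') - val('i') = 3 - 9 = -6
  B^(n-1-k) = 3^0 mod 509 = 1
  Delta = -6 * 1 mod 509 = 503

Answer: 503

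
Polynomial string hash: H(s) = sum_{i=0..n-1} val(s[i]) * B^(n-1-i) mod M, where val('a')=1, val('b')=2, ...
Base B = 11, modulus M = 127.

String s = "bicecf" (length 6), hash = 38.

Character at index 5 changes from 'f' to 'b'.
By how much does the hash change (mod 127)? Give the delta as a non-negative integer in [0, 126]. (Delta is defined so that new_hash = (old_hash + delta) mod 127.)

Answer: 123

Derivation:
Delta formula: (val(new) - val(old)) * B^(n-1-k) mod M
  val('b') - val('f') = 2 - 6 = -4
  B^(n-1-k) = 11^0 mod 127 = 1
  Delta = -4 * 1 mod 127 = 123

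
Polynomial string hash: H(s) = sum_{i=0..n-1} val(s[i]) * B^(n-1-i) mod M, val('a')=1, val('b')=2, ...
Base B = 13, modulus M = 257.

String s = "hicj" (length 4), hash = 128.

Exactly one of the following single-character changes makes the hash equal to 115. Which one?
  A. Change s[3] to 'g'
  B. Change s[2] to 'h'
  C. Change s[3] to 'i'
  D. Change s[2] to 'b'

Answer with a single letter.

Answer: D

Derivation:
Option A: s[3]='j'->'g', delta=(7-10)*13^0 mod 257 = 254, hash=128+254 mod 257 = 125
Option B: s[2]='c'->'h', delta=(8-3)*13^1 mod 257 = 65, hash=128+65 mod 257 = 193
Option C: s[3]='j'->'i', delta=(9-10)*13^0 mod 257 = 256, hash=128+256 mod 257 = 127
Option D: s[2]='c'->'b', delta=(2-3)*13^1 mod 257 = 244, hash=128+244 mod 257 = 115 <-- target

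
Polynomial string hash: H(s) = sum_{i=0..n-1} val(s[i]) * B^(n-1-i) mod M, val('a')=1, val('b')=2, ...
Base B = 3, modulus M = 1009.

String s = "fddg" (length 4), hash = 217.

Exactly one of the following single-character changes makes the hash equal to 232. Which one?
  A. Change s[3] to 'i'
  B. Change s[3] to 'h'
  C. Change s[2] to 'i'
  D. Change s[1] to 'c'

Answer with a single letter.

Answer: C

Derivation:
Option A: s[3]='g'->'i', delta=(9-7)*3^0 mod 1009 = 2, hash=217+2 mod 1009 = 219
Option B: s[3]='g'->'h', delta=(8-7)*3^0 mod 1009 = 1, hash=217+1 mod 1009 = 218
Option C: s[2]='d'->'i', delta=(9-4)*3^1 mod 1009 = 15, hash=217+15 mod 1009 = 232 <-- target
Option D: s[1]='d'->'c', delta=(3-4)*3^2 mod 1009 = 1000, hash=217+1000 mod 1009 = 208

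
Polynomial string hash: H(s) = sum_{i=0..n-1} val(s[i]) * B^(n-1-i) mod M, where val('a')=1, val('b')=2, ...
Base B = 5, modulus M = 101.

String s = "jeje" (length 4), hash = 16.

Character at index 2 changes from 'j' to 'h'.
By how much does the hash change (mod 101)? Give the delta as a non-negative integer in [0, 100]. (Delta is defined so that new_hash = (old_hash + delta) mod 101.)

Answer: 91

Derivation:
Delta formula: (val(new) - val(old)) * B^(n-1-k) mod M
  val('h') - val('j') = 8 - 10 = -2
  B^(n-1-k) = 5^1 mod 101 = 5
  Delta = -2 * 5 mod 101 = 91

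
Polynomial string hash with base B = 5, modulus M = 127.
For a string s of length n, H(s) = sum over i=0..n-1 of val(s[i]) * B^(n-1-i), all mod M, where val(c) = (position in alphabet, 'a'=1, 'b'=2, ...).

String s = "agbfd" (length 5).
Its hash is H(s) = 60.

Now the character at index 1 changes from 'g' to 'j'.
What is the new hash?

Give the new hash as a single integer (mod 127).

Answer: 54

Derivation:
val('g') = 7, val('j') = 10
Position k = 1, exponent = n-1-k = 3
B^3 mod M = 5^3 mod 127 = 125
Delta = (10 - 7) * 125 mod 127 = 121
New hash = (60 + 121) mod 127 = 54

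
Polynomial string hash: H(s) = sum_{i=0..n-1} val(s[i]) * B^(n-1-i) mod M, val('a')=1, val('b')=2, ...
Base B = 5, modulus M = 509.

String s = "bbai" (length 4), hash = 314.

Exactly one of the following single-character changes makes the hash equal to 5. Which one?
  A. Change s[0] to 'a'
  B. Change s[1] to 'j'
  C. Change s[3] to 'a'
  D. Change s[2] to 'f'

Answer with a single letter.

Answer: B

Derivation:
Option A: s[0]='b'->'a', delta=(1-2)*5^3 mod 509 = 384, hash=314+384 mod 509 = 189
Option B: s[1]='b'->'j', delta=(10-2)*5^2 mod 509 = 200, hash=314+200 mod 509 = 5 <-- target
Option C: s[3]='i'->'a', delta=(1-9)*5^0 mod 509 = 501, hash=314+501 mod 509 = 306
Option D: s[2]='a'->'f', delta=(6-1)*5^1 mod 509 = 25, hash=314+25 mod 509 = 339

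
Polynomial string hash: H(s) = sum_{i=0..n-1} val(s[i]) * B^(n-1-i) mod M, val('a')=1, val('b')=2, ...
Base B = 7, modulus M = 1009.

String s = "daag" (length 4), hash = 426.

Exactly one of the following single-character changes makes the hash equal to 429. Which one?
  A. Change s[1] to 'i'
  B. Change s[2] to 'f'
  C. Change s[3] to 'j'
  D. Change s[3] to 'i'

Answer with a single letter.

Answer: C

Derivation:
Option A: s[1]='a'->'i', delta=(9-1)*7^2 mod 1009 = 392, hash=426+392 mod 1009 = 818
Option B: s[2]='a'->'f', delta=(6-1)*7^1 mod 1009 = 35, hash=426+35 mod 1009 = 461
Option C: s[3]='g'->'j', delta=(10-7)*7^0 mod 1009 = 3, hash=426+3 mod 1009 = 429 <-- target
Option D: s[3]='g'->'i', delta=(9-7)*7^0 mod 1009 = 2, hash=426+2 mod 1009 = 428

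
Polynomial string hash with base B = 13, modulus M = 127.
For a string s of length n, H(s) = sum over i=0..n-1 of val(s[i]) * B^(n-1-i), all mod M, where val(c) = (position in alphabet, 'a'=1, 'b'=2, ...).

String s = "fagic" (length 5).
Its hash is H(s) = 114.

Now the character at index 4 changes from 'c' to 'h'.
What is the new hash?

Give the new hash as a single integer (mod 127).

Answer: 119

Derivation:
val('c') = 3, val('h') = 8
Position k = 4, exponent = n-1-k = 0
B^0 mod M = 13^0 mod 127 = 1
Delta = (8 - 3) * 1 mod 127 = 5
New hash = (114 + 5) mod 127 = 119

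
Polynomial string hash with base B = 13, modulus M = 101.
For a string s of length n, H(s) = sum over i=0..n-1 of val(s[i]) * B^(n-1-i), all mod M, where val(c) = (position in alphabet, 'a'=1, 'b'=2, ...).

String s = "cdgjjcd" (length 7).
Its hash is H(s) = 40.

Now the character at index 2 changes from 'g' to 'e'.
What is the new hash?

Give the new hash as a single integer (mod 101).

Answer: 84

Derivation:
val('g') = 7, val('e') = 5
Position k = 2, exponent = n-1-k = 4
B^4 mod M = 13^4 mod 101 = 79
Delta = (5 - 7) * 79 mod 101 = 44
New hash = (40 + 44) mod 101 = 84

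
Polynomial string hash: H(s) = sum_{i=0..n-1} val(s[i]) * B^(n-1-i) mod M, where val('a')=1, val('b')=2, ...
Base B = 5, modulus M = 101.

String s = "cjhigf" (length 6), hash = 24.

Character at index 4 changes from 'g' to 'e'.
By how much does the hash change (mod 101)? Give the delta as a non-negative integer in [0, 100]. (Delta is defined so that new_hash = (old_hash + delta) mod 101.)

Delta formula: (val(new) - val(old)) * B^(n-1-k) mod M
  val('e') - val('g') = 5 - 7 = -2
  B^(n-1-k) = 5^1 mod 101 = 5
  Delta = -2 * 5 mod 101 = 91

Answer: 91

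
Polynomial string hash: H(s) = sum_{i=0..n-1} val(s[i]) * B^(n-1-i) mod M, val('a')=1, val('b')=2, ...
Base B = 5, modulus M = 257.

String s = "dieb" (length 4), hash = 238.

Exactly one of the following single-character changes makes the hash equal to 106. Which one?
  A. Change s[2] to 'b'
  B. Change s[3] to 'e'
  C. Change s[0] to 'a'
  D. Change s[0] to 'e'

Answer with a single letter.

Answer: D

Derivation:
Option A: s[2]='e'->'b', delta=(2-5)*5^1 mod 257 = 242, hash=238+242 mod 257 = 223
Option B: s[3]='b'->'e', delta=(5-2)*5^0 mod 257 = 3, hash=238+3 mod 257 = 241
Option C: s[0]='d'->'a', delta=(1-4)*5^3 mod 257 = 139, hash=238+139 mod 257 = 120
Option D: s[0]='d'->'e', delta=(5-4)*5^3 mod 257 = 125, hash=238+125 mod 257 = 106 <-- target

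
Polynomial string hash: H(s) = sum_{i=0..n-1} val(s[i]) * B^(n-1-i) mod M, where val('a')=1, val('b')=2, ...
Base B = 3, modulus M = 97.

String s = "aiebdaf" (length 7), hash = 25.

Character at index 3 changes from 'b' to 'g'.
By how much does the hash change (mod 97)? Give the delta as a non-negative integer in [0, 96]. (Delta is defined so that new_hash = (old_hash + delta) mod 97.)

Delta formula: (val(new) - val(old)) * B^(n-1-k) mod M
  val('g') - val('b') = 7 - 2 = 5
  B^(n-1-k) = 3^3 mod 97 = 27
  Delta = 5 * 27 mod 97 = 38

Answer: 38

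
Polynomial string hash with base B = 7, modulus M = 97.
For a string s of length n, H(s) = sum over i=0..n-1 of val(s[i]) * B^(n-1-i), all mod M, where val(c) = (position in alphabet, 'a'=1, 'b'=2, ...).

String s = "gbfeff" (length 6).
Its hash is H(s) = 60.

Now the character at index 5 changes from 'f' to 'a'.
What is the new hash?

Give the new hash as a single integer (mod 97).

Answer: 55

Derivation:
val('f') = 6, val('a') = 1
Position k = 5, exponent = n-1-k = 0
B^0 mod M = 7^0 mod 97 = 1
Delta = (1 - 6) * 1 mod 97 = 92
New hash = (60 + 92) mod 97 = 55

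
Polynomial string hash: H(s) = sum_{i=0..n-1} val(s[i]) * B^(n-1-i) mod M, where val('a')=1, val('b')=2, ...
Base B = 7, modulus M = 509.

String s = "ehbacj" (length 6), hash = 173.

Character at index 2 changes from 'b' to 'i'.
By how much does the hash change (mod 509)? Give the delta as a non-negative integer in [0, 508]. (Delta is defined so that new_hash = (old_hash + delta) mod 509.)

Delta formula: (val(new) - val(old)) * B^(n-1-k) mod M
  val('i') - val('b') = 9 - 2 = 7
  B^(n-1-k) = 7^3 mod 509 = 343
  Delta = 7 * 343 mod 509 = 365

Answer: 365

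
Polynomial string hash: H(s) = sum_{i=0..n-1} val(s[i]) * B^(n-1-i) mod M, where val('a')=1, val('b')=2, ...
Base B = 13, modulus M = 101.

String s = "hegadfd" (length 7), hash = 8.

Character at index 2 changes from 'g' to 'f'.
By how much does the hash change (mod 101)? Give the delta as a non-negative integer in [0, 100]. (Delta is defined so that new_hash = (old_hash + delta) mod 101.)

Delta formula: (val(new) - val(old)) * B^(n-1-k) mod M
  val('f') - val('g') = 6 - 7 = -1
  B^(n-1-k) = 13^4 mod 101 = 79
  Delta = -1 * 79 mod 101 = 22

Answer: 22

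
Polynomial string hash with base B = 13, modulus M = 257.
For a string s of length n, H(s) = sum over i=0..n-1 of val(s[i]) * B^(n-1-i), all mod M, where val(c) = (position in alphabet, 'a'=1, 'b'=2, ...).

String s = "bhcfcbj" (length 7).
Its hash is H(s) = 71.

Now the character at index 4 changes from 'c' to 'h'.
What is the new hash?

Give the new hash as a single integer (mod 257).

val('c') = 3, val('h') = 8
Position k = 4, exponent = n-1-k = 2
B^2 mod M = 13^2 mod 257 = 169
Delta = (8 - 3) * 169 mod 257 = 74
New hash = (71 + 74) mod 257 = 145

Answer: 145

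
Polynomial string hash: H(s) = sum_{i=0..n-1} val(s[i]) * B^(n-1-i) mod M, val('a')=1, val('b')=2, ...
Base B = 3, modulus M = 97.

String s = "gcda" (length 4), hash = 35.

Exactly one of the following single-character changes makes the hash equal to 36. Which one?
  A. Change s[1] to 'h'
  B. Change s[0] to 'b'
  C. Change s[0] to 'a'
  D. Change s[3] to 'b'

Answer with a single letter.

Answer: D

Derivation:
Option A: s[1]='c'->'h', delta=(8-3)*3^2 mod 97 = 45, hash=35+45 mod 97 = 80
Option B: s[0]='g'->'b', delta=(2-7)*3^3 mod 97 = 59, hash=35+59 mod 97 = 94
Option C: s[0]='g'->'a', delta=(1-7)*3^3 mod 97 = 32, hash=35+32 mod 97 = 67
Option D: s[3]='a'->'b', delta=(2-1)*3^0 mod 97 = 1, hash=35+1 mod 97 = 36 <-- target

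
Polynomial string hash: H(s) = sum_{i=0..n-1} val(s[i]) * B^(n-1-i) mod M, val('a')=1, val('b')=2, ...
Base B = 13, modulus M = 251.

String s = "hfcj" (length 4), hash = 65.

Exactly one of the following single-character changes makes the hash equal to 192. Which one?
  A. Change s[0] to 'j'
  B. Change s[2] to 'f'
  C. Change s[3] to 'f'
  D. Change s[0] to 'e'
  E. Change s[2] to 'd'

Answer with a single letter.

Answer: A

Derivation:
Option A: s[0]='h'->'j', delta=(10-8)*13^3 mod 251 = 127, hash=65+127 mod 251 = 192 <-- target
Option B: s[2]='c'->'f', delta=(6-3)*13^1 mod 251 = 39, hash=65+39 mod 251 = 104
Option C: s[3]='j'->'f', delta=(6-10)*13^0 mod 251 = 247, hash=65+247 mod 251 = 61
Option D: s[0]='h'->'e', delta=(5-8)*13^3 mod 251 = 186, hash=65+186 mod 251 = 0
Option E: s[2]='c'->'d', delta=(4-3)*13^1 mod 251 = 13, hash=65+13 mod 251 = 78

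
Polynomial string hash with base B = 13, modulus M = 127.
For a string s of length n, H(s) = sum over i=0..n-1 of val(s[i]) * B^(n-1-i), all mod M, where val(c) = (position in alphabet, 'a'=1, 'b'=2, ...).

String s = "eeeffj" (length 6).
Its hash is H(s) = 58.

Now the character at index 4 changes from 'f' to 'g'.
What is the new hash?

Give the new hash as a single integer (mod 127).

val('f') = 6, val('g') = 7
Position k = 4, exponent = n-1-k = 1
B^1 mod M = 13^1 mod 127 = 13
Delta = (7 - 6) * 13 mod 127 = 13
New hash = (58 + 13) mod 127 = 71

Answer: 71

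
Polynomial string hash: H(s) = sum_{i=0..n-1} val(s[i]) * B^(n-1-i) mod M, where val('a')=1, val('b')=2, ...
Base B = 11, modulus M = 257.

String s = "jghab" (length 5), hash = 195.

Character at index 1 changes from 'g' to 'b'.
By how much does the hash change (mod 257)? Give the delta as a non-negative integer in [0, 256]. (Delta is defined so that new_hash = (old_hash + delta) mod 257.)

Answer: 27

Derivation:
Delta formula: (val(new) - val(old)) * B^(n-1-k) mod M
  val('b') - val('g') = 2 - 7 = -5
  B^(n-1-k) = 11^3 mod 257 = 46
  Delta = -5 * 46 mod 257 = 27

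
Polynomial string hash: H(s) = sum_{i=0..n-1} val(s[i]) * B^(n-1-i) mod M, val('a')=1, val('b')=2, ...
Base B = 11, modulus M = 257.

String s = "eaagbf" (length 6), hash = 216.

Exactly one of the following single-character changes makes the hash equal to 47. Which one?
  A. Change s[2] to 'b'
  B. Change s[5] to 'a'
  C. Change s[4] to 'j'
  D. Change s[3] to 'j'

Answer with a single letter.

Answer: C

Derivation:
Option A: s[2]='a'->'b', delta=(2-1)*11^3 mod 257 = 46, hash=216+46 mod 257 = 5
Option B: s[5]='f'->'a', delta=(1-6)*11^0 mod 257 = 252, hash=216+252 mod 257 = 211
Option C: s[4]='b'->'j', delta=(10-2)*11^1 mod 257 = 88, hash=216+88 mod 257 = 47 <-- target
Option D: s[3]='g'->'j', delta=(10-7)*11^2 mod 257 = 106, hash=216+106 mod 257 = 65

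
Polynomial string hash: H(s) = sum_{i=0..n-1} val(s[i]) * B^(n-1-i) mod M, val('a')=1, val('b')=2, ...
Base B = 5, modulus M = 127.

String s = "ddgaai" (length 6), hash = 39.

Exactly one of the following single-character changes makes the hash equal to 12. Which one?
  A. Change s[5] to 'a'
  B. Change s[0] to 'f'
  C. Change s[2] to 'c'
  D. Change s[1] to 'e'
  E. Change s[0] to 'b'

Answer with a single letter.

Answer: E

Derivation:
Option A: s[5]='i'->'a', delta=(1-9)*5^0 mod 127 = 119, hash=39+119 mod 127 = 31
Option B: s[0]='d'->'f', delta=(6-4)*5^5 mod 127 = 27, hash=39+27 mod 127 = 66
Option C: s[2]='g'->'c', delta=(3-7)*5^3 mod 127 = 8, hash=39+8 mod 127 = 47
Option D: s[1]='d'->'e', delta=(5-4)*5^4 mod 127 = 117, hash=39+117 mod 127 = 29
Option E: s[0]='d'->'b', delta=(2-4)*5^5 mod 127 = 100, hash=39+100 mod 127 = 12 <-- target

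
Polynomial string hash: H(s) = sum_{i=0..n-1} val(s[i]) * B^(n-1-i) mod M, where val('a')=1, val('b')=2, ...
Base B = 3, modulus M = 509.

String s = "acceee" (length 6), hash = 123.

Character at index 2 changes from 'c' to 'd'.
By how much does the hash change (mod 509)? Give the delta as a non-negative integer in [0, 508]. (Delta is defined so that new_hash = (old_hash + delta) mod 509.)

Answer: 27

Derivation:
Delta formula: (val(new) - val(old)) * B^(n-1-k) mod M
  val('d') - val('c') = 4 - 3 = 1
  B^(n-1-k) = 3^3 mod 509 = 27
  Delta = 1 * 27 mod 509 = 27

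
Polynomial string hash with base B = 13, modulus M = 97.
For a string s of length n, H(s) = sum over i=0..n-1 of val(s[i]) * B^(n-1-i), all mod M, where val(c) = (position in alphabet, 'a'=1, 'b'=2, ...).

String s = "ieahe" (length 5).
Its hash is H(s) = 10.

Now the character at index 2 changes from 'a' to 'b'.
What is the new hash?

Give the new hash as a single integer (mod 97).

val('a') = 1, val('b') = 2
Position k = 2, exponent = n-1-k = 2
B^2 mod M = 13^2 mod 97 = 72
Delta = (2 - 1) * 72 mod 97 = 72
New hash = (10 + 72) mod 97 = 82

Answer: 82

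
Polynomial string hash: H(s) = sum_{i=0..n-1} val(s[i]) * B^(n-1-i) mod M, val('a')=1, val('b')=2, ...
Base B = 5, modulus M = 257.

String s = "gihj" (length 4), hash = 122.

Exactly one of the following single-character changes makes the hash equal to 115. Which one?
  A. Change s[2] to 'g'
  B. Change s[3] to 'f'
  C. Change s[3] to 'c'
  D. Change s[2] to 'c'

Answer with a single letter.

Option A: s[2]='h'->'g', delta=(7-8)*5^1 mod 257 = 252, hash=122+252 mod 257 = 117
Option B: s[3]='j'->'f', delta=(6-10)*5^0 mod 257 = 253, hash=122+253 mod 257 = 118
Option C: s[3]='j'->'c', delta=(3-10)*5^0 mod 257 = 250, hash=122+250 mod 257 = 115 <-- target
Option D: s[2]='h'->'c', delta=(3-8)*5^1 mod 257 = 232, hash=122+232 mod 257 = 97

Answer: C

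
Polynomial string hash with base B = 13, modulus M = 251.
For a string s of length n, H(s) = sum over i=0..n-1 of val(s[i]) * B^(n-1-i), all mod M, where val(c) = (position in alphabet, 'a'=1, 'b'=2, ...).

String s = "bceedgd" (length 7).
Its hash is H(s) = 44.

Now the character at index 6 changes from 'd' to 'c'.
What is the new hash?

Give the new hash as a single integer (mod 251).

val('d') = 4, val('c') = 3
Position k = 6, exponent = n-1-k = 0
B^0 mod M = 13^0 mod 251 = 1
Delta = (3 - 4) * 1 mod 251 = 250
New hash = (44 + 250) mod 251 = 43

Answer: 43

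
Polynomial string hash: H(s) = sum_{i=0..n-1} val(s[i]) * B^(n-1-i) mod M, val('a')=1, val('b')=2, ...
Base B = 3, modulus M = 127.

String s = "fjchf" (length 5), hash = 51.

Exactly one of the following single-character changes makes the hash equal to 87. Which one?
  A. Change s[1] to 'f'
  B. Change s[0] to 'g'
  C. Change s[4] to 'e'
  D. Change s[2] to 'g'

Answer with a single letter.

Answer: D

Derivation:
Option A: s[1]='j'->'f', delta=(6-10)*3^3 mod 127 = 19, hash=51+19 mod 127 = 70
Option B: s[0]='f'->'g', delta=(7-6)*3^4 mod 127 = 81, hash=51+81 mod 127 = 5
Option C: s[4]='f'->'e', delta=(5-6)*3^0 mod 127 = 126, hash=51+126 mod 127 = 50
Option D: s[2]='c'->'g', delta=(7-3)*3^2 mod 127 = 36, hash=51+36 mod 127 = 87 <-- target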